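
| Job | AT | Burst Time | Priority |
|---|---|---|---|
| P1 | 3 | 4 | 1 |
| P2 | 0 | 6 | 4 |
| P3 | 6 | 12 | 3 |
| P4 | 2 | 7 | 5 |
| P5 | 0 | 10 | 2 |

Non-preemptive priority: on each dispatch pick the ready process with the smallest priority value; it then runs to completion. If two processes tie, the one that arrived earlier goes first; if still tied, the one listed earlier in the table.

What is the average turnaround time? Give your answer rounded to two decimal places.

Schedule: | P5 0-10 | P1 10-14 | P3 14-26 | P2 26-32 | P4 32-39 |
Completion: P1=14  P2=32  P3=26  P4=39  P5=10
Turnaround times: P1=11, P2=32, P3=20, P4=37, P5=10
Average turnaround = (11+32+20+37+10) / 5 = 110/5 = 22.00

22.00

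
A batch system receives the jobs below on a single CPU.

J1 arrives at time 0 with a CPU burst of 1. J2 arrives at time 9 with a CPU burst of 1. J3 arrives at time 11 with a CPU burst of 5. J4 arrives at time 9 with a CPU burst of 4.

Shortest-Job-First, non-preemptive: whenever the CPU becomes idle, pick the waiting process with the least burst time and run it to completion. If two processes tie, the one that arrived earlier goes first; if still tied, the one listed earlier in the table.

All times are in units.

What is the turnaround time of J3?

8

Timeline: | J1 0-1 | idle 1-9 | J2 9-10 | J4 10-14 | J3 14-19 |
Completion: J1=1  J2=10  J3=19  J4=14
Turnaround (C−A): J1=1  J2=1  J3=8  J4=5
Turnaround(J3) = completion − arrival = 19 − 11 = 8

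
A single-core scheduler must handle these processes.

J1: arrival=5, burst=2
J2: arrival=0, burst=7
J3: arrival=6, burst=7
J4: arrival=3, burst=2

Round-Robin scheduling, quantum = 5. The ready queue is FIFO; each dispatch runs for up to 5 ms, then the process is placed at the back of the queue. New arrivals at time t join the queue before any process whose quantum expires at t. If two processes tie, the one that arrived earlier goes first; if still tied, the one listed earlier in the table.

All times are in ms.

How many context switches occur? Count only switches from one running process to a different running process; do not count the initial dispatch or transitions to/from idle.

4

Timeline: | J2 0-5 | J4 5-7 | J1 7-9 | J2 9-11 | J3 11-18 |
Completion: J1=9  J2=11  J3=18  J4=7
Turnaround (C−A): J1=4  J2=11  J3=12  J4=4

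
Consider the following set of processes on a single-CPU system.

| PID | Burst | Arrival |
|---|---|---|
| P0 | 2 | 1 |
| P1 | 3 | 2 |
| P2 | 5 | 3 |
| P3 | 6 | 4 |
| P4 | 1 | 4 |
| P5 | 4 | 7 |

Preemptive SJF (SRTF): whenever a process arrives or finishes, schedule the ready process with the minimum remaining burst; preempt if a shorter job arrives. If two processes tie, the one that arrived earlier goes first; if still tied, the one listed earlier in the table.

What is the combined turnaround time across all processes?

Schedule: | idle 0-1 | P0 1-3 | P1 3-4 | P4 4-5 | P1 5-7 | P5 7-11 | P2 11-16 | P3 16-22 |
Completion: P0=3  P1=7  P2=16  P3=22  P4=5  P5=11
Turnaround (C−A): P0=2  P1=5  P2=13  P3=18  P4=1  P5=4
Turnaround = completion − arrival: P0=2, P1=5, P2=13, P3=18, P4=1, P5=4
Total turnaround = 2 + 5 + 13 + 18 + 1 + 4 = 43

43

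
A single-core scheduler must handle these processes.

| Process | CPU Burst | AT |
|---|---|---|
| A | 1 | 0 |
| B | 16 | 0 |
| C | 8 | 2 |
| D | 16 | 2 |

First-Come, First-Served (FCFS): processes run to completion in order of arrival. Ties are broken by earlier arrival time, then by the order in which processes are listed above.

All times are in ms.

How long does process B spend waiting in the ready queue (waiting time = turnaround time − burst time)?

1

Gantt: | A 0-1 | B 1-17 | C 17-25 | D 25-41 |
Completion: A=1  B=17  C=25  D=41
Turnaround (C−A): A=1  B=17  C=23  D=39
Waiting(B) = turnaround − burst = 17 − 16 = 1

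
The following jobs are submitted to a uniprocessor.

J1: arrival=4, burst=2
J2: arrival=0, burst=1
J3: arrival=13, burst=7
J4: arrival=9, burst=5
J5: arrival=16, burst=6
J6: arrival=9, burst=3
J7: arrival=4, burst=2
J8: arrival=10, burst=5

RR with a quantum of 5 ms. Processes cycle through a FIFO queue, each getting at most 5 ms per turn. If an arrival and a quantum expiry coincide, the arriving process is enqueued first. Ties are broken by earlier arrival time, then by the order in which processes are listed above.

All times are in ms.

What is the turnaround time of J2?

Schedule: | J2 0-1 | idle 1-4 | J1 4-6 | J7 6-8 | idle 8-9 | J4 9-14 | J6 14-17 | J8 17-22 | J3 22-27 | J5 27-32 | J3 32-34 | J5 34-35 |
Completion: J1=6  J2=1  J3=34  J4=14  J5=35  J6=17  J7=8  J8=22
Turnaround(J2) = completion − arrival = 1 − 0 = 1

1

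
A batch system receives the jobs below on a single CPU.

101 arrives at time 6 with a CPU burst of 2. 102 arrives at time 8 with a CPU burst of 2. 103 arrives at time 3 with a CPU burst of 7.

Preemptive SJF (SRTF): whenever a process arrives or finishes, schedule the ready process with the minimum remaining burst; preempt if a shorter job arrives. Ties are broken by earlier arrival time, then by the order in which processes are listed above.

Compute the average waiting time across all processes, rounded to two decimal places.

Schedule: | idle 0-3 | 103 3-6 | 101 6-8 | 102 8-10 | 103 10-14 |
Completion: 101=8  102=10  103=14
Waiting times: 101=0, 102=0, 103=4
Average waiting = (0+0+4) / 3 = 4/3 = 1.33

1.33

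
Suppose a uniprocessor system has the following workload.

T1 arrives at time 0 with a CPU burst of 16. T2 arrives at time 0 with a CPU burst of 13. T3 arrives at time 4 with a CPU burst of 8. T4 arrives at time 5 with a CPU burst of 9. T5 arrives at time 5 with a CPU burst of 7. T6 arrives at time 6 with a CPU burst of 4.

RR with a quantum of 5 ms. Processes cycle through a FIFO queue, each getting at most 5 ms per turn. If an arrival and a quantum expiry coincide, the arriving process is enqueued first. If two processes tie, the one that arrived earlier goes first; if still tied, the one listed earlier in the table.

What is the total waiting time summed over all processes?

Timeline: | T1 0-5 | T2 5-10 | T3 10-15 | T4 15-20 | T5 20-25 | T1 25-30 | T6 30-34 | T2 34-39 | T3 39-42 | T4 42-46 | T5 46-48 | T1 48-53 | T2 53-56 | T1 56-57 |
Completion: T1=57  T2=56  T3=42  T4=46  T5=48  T6=34
Waiting = turnaround − burst: T1=41, T2=43, T3=30, T4=32, T5=36, T6=24
Total waiting = 41 + 43 + 30 + 32 + 36 + 24 = 206

206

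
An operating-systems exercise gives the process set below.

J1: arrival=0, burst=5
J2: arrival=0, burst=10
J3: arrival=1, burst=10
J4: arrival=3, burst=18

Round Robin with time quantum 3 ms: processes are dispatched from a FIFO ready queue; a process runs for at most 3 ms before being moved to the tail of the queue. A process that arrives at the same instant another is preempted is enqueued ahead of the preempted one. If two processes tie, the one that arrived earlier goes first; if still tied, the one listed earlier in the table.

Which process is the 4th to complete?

Gantt: | J1 0-3 | J2 3-6 | J3 6-9 | J4 9-12 | J1 12-14 | J2 14-17 | J3 17-20 | J4 20-23 | J2 23-26 | J3 26-29 | J4 29-32 | J2 32-33 | J3 33-34 | J4 34-43 |
Completion: J1=14  J2=33  J3=34  J4=43
Turnaround (C−A): J1=14  J2=33  J3=33  J4=40
Finish order: J1 → J2 → J3 → J4

J4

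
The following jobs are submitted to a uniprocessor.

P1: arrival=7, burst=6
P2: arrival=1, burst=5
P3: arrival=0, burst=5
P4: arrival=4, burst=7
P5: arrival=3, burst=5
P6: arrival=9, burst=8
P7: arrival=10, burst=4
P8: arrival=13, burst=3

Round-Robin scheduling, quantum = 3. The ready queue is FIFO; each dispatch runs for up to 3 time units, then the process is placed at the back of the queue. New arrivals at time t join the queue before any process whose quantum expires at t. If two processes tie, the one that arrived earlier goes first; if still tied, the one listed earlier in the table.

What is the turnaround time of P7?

30

Gantt: | P3 0-3 | P2 3-6 | P5 6-9 | P3 9-11 | P4 11-14 | P2 14-16 | P1 16-19 | P6 19-22 | P5 22-24 | P7 24-27 | P8 27-30 | P4 30-33 | P1 33-36 | P6 36-39 | P7 39-40 | P4 40-41 | P6 41-43 |
Completion: P1=36  P2=16  P3=11  P4=41  P5=24  P6=43  P7=40  P8=30
Turnaround (C−A): P1=29  P2=15  P3=11  P4=37  P5=21  P6=34  P7=30  P8=17
Turnaround(P7) = completion − arrival = 40 − 10 = 30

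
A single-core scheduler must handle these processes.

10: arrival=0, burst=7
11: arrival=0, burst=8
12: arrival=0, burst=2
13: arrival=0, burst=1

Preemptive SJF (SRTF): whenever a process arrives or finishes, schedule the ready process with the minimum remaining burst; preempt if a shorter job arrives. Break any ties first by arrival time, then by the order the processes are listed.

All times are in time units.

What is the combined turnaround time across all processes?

32

Timeline: | 13 0-1 | 12 1-3 | 10 3-10 | 11 10-18 |
Completion: 10=10  11=18  12=3  13=1
Turnaround (C−A): 10=10  11=18  12=3  13=1
Turnaround = completion − arrival: 10=10, 11=18, 12=3, 13=1
Total turnaround = 10 + 18 + 3 + 1 = 32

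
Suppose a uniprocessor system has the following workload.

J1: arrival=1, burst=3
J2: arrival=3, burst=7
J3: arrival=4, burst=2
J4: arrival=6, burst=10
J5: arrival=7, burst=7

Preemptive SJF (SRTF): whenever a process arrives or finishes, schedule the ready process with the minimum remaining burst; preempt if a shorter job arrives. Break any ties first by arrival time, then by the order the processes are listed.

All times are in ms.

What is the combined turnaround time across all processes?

52

Schedule: | idle 0-1 | J1 1-4 | J3 4-6 | J2 6-13 | J5 13-20 | J4 20-30 |
Completion: J1=4  J2=13  J3=6  J4=30  J5=20
Turnaround = completion − arrival: J1=3, J2=10, J3=2, J4=24, J5=13
Total turnaround = 3 + 10 + 2 + 24 + 13 = 52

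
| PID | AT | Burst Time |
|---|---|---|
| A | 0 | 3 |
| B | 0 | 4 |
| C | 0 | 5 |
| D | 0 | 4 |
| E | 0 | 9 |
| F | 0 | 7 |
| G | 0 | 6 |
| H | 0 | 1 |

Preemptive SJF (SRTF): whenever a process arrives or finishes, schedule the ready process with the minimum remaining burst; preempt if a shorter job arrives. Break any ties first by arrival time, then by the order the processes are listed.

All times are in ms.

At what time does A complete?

4

Gantt: | H 0-1 | A 1-4 | B 4-8 | D 8-12 | C 12-17 | G 17-23 | F 23-30 | E 30-39 |
Completion: A=4  B=8  C=17  D=12  E=39  F=30  G=23  H=1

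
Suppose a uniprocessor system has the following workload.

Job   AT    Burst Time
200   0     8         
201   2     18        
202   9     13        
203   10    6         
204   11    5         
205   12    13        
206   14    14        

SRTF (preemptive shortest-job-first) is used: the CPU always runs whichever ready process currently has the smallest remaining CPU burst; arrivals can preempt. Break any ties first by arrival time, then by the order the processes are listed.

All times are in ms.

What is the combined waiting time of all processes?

126

Schedule: | 200 0-8 | 201 8-9 | 202 9-10 | 203 10-16 | 204 16-21 | 202 21-33 | 205 33-46 | 206 46-60 | 201 60-77 |
Completion: 200=8  201=77  202=33  203=16  204=21  205=46  206=60
Waiting = turnaround − burst: 200=0, 201=57, 202=11, 203=0, 204=5, 205=21, 206=32
Total waiting = 0 + 57 + 11 + 0 + 5 + 21 + 32 = 126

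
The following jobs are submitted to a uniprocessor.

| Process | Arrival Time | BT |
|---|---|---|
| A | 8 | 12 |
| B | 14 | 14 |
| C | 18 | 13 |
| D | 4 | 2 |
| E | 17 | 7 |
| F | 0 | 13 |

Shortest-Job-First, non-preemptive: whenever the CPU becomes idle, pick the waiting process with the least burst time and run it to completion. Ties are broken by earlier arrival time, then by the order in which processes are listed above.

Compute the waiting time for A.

7

Gantt: | F 0-13 | D 13-15 | A 15-27 | E 27-34 | C 34-47 | B 47-61 |
Completion: A=27  B=61  C=47  D=15  E=34  F=13
Waiting(A) = turnaround − burst = 19 − 12 = 7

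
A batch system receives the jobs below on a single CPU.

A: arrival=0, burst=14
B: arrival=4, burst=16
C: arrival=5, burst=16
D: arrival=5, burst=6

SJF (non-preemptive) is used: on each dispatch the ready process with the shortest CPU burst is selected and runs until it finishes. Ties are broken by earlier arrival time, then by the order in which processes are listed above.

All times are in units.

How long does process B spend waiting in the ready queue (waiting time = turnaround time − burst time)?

Schedule: | A 0-14 | D 14-20 | B 20-36 | C 36-52 |
Completion: A=14  B=36  C=52  D=20
Turnaround (C−A): A=14  B=32  C=47  D=15
Waiting(B) = turnaround − burst = 32 − 16 = 16

16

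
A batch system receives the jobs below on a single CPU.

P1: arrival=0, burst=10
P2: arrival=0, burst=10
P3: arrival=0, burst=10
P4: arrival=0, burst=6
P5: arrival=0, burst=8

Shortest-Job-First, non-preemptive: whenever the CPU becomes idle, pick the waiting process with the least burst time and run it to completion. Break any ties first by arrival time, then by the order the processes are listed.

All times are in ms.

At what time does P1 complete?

24

Schedule: | P4 0-6 | P5 6-14 | P1 14-24 | P2 24-34 | P3 34-44 |
Completion: P1=24  P2=34  P3=44  P4=6  P5=14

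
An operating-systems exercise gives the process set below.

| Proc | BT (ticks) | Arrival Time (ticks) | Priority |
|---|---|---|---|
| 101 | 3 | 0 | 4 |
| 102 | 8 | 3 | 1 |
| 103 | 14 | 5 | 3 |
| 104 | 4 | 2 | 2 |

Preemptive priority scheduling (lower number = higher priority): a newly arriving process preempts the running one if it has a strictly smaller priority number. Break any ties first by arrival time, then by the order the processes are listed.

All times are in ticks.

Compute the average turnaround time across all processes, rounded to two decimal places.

18.00

Gantt: | 101 0-2 | 104 2-3 | 102 3-11 | 104 11-14 | 103 14-28 | 101 28-29 |
Completion: 101=29  102=11  103=28  104=14
Turnaround times: 101=29, 102=8, 103=23, 104=12
Average turnaround = (29+8+23+12) / 4 = 72/4 = 18.00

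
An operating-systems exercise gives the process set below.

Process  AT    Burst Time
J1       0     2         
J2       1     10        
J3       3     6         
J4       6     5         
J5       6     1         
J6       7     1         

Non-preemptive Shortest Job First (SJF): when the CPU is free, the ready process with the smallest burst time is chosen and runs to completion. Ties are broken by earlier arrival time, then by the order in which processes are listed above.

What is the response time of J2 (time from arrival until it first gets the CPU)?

1

Timeline: | J1 0-2 | J2 2-12 | J5 12-13 | J6 13-14 | J4 14-19 | J3 19-25 |
Completion: J1=2  J2=12  J3=25  J4=19  J5=13  J6=14
Response(J2) = first start − arrival = 2 − 1 = 1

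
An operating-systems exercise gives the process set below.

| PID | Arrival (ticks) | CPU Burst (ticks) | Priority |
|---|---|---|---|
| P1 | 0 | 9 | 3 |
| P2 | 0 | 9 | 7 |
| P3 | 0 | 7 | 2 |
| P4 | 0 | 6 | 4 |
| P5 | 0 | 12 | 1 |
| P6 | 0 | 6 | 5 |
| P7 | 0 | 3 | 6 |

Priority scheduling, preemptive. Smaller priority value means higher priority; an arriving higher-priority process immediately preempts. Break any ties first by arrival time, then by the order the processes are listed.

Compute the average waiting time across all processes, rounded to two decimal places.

Schedule: | P5 0-12 | P3 12-19 | P1 19-28 | P4 28-34 | P6 34-40 | P7 40-43 | P2 43-52 |
Completion: P1=28  P2=52  P3=19  P4=34  P5=12  P6=40  P7=43
Turnaround (C−A): P1=28  P2=52  P3=19  P4=34  P5=12  P6=40  P7=43
Waiting times: P1=19, P2=43, P3=12, P4=28, P5=0, P6=34, P7=40
Average waiting = (19+43+12+28+0+34+40) / 7 = 176/7 = 25.14

25.14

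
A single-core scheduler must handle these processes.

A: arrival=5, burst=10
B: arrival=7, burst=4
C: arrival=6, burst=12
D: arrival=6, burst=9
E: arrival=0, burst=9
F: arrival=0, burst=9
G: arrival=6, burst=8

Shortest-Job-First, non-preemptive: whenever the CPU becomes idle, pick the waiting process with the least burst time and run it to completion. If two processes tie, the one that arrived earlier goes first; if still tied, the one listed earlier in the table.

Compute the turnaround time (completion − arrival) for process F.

Schedule: | E 0-9 | B 9-13 | G 13-21 | F 21-30 | D 30-39 | A 39-49 | C 49-61 |
Completion: A=49  B=13  C=61  D=39  E=9  F=30  G=21
Turnaround (C−A): A=44  B=6  C=55  D=33  E=9  F=30  G=15
Turnaround(F) = completion − arrival = 30 − 0 = 30

30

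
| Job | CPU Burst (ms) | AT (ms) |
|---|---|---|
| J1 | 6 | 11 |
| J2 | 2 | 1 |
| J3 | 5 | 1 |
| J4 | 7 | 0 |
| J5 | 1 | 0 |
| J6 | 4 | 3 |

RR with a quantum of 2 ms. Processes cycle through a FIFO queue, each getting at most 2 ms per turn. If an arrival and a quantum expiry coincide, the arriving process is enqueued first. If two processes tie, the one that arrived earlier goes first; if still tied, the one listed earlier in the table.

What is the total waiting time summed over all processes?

52

Timeline: | J4 0-2 | J5 2-3 | J2 3-5 | J3 5-7 | J4 7-9 | J6 9-11 | J3 11-13 | J4 13-15 | J1 15-17 | J6 17-19 | J3 19-20 | J4 20-21 | J1 21-25 |
Completion: J1=25  J2=5  J3=20  J4=21  J5=3  J6=19
Waiting = turnaround − burst: J1=8, J2=2, J3=14, J4=14, J5=2, J6=12
Total waiting = 8 + 2 + 14 + 14 + 2 + 12 = 52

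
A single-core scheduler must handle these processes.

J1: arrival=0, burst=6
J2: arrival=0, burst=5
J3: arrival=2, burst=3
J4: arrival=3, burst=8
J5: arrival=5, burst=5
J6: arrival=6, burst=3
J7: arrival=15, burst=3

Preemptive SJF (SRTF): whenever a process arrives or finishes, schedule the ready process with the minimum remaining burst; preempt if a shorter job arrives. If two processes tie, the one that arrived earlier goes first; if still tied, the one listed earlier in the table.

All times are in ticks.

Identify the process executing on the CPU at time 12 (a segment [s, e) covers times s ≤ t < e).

Schedule: | J2 0-5 | J3 5-8 | J6 8-11 | J5 11-16 | J7 16-19 | J1 19-25 | J4 25-33 |
Completion: J1=25  J2=5  J3=8  J4=33  J5=16  J6=11  J7=19

J5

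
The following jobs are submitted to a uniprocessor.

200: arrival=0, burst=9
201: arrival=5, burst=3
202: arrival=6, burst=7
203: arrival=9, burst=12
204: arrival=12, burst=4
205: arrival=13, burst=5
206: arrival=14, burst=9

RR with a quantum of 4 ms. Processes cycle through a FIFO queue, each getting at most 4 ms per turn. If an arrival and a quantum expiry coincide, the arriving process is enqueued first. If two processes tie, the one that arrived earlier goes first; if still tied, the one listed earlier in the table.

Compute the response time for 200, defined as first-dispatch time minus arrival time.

0

Gantt: | 200 0-8 | 201 8-11 | 202 11-15 | 200 15-16 | 203 16-20 | 204 20-24 | 205 24-28 | 206 28-32 | 202 32-35 | 203 35-39 | 205 39-40 | 206 40-44 | 203 44-48 | 206 48-49 |
Completion: 200=16  201=11  202=35  203=48  204=24  205=40  206=49
Response(200) = first start − arrival = 0 − 0 = 0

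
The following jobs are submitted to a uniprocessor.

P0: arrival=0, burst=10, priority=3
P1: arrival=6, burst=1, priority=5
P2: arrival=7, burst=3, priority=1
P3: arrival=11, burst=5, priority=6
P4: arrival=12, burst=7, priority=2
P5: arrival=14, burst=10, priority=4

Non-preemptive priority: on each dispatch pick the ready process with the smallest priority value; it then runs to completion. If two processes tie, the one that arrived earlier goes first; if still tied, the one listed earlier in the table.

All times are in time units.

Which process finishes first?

Schedule: | P0 0-10 | P2 10-13 | P4 13-20 | P5 20-30 | P1 30-31 | P3 31-36 |
Completion: P0=10  P1=31  P2=13  P3=36  P4=20  P5=30
Turnaround (C−A): P0=10  P1=25  P2=6  P3=25  P4=8  P5=16
Finish order: P0 → P2 → P4 → P5 → P1 → P3

P0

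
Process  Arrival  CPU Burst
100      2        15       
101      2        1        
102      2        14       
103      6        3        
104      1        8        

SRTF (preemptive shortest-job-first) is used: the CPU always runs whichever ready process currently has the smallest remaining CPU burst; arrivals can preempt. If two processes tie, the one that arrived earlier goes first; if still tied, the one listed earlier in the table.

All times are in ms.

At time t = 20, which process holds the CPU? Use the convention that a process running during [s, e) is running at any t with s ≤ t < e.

Schedule: | idle 0-1 | 104 1-2 | 101 2-3 | 104 3-6 | 103 6-9 | 104 9-13 | 102 13-27 | 100 27-42 |
Completion: 100=42  101=3  102=27  103=9  104=13

102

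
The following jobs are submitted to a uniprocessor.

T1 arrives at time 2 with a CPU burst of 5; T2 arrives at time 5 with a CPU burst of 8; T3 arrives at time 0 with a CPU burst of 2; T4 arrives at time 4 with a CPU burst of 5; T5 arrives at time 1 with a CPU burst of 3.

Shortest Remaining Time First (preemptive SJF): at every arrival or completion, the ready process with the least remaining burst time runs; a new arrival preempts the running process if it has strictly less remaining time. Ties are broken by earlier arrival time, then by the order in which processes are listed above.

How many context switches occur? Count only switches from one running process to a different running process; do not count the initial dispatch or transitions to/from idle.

4

Timeline: | T3 0-2 | T5 2-5 | T1 5-10 | T4 10-15 | T2 15-23 |
Completion: T1=10  T2=23  T3=2  T4=15  T5=5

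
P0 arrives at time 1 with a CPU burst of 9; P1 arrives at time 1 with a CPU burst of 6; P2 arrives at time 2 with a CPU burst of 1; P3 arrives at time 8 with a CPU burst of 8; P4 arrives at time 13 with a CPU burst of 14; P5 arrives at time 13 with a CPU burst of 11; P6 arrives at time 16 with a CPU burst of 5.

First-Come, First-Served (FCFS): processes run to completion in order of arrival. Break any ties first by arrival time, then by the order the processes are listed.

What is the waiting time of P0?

Timeline: | idle 0-1 | P0 1-10 | P1 10-16 | P2 16-17 | P3 17-25 | P4 25-39 | P5 39-50 | P6 50-55 |
Completion: P0=10  P1=16  P2=17  P3=25  P4=39  P5=50  P6=55
Waiting(P0) = turnaround − burst = 9 − 9 = 0

0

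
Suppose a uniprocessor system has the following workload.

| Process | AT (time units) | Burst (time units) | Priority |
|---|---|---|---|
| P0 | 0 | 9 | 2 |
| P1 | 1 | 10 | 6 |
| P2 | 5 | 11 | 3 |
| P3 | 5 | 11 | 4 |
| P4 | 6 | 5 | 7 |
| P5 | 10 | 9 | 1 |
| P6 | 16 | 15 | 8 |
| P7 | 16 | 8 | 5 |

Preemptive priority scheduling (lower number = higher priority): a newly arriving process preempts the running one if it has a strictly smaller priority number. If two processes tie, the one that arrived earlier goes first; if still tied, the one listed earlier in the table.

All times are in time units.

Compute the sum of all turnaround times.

Gantt: | P0 0-9 | P2 9-10 | P5 10-19 | P2 19-29 | P3 29-40 | P7 40-48 | P1 48-58 | P4 58-63 | P6 63-78 |
Completion: P0=9  P1=58  P2=29  P3=40  P4=63  P5=19  P6=78  P7=48
Turnaround (C−A): P0=9  P1=57  P2=24  P3=35  P4=57  P5=9  P6=62  P7=32
Turnaround = completion − arrival: P0=9, P1=57, P2=24, P3=35, P4=57, P5=9, P6=62, P7=32
Total turnaround = 9 + 57 + 24 + 35 + 57 + 9 + 62 + 32 = 285

285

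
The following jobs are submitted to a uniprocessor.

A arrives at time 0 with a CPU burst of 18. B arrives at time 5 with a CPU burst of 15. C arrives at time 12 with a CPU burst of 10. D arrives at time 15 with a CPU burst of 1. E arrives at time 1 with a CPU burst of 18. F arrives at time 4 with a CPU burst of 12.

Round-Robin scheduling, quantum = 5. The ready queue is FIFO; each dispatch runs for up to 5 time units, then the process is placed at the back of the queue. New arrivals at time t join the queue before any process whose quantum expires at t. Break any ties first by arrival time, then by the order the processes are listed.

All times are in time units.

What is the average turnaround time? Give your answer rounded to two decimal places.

56.00

Gantt: | A 0-5 | E 5-10 | F 10-15 | B 15-20 | A 20-25 | E 25-30 | C 30-35 | D 35-36 | F 36-41 | B 41-46 | A 46-51 | E 51-56 | C 56-61 | F 61-63 | B 63-68 | A 68-71 | E 71-74 |
Completion: A=71  B=68  C=61  D=36  E=74  F=63
Turnaround (C−A): A=71  B=63  C=49  D=21  E=73  F=59
Turnaround times: A=71, B=63, C=49, D=21, E=73, F=59
Average turnaround = (71+63+49+21+73+59) / 6 = 336/6 = 56.00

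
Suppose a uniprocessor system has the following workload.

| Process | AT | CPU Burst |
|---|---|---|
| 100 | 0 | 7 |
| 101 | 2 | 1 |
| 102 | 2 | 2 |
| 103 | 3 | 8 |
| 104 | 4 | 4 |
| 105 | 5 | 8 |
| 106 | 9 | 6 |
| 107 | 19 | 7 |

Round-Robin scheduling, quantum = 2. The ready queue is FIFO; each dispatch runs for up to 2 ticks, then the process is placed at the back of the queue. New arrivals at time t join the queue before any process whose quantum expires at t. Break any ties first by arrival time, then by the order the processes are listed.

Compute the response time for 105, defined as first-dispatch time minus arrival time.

Gantt: | 100 0-2 | 101 2-3 | 102 3-5 | 100 5-7 | 103 7-9 | 104 9-11 | 105 11-13 | 100 13-15 | 106 15-17 | 103 17-19 | 104 19-21 | 105 21-23 | 100 23-24 | 106 24-26 | 107 26-28 | 103 28-30 | 105 30-32 | 106 32-34 | 107 34-36 | 103 36-38 | 105 38-40 | 107 40-43 |
Completion: 100=24  101=3  102=5  103=38  104=21  105=40  106=34  107=43
Response(105) = first start − arrival = 11 − 5 = 6

6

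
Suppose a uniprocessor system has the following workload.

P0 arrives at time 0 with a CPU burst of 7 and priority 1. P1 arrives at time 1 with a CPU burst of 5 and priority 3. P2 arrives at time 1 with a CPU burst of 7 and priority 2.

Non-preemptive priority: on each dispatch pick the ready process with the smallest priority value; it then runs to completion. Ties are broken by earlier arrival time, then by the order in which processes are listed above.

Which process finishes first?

Timeline: | P0 0-7 | P2 7-14 | P1 14-19 |
Completion: P0=7  P1=19  P2=14
Turnaround (C−A): P0=7  P1=18  P2=13
Finish order: P0 → P2 → P1

P0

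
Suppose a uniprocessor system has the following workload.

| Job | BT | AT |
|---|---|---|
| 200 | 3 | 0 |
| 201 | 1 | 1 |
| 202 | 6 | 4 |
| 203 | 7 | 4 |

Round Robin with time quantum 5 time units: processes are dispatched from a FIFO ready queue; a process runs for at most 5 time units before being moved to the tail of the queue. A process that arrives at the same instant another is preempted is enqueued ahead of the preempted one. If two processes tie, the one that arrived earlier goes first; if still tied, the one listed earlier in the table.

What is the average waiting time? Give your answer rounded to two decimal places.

3.25

Gantt: | 200 0-3 | 201 3-4 | 202 4-9 | 203 9-14 | 202 14-15 | 203 15-17 |
Completion: 200=3  201=4  202=15  203=17
Turnaround (C−A): 200=3  201=3  202=11  203=13
Waiting times: 200=0, 201=2, 202=5, 203=6
Average waiting = (0+2+5+6) / 4 = 13/4 = 3.25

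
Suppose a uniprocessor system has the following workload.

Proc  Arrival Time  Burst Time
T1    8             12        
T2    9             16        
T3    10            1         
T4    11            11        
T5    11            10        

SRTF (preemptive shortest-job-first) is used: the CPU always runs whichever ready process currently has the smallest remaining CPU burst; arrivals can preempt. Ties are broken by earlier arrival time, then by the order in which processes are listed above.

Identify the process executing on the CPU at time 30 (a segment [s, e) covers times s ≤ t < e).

Gantt: | idle 0-8 | T1 8-10 | T3 10-11 | T1 11-21 | T5 21-31 | T4 31-42 | T2 42-58 |
Completion: T1=21  T2=58  T3=11  T4=42  T5=31
Turnaround (C−A): T1=13  T2=49  T3=1  T4=31  T5=20

T5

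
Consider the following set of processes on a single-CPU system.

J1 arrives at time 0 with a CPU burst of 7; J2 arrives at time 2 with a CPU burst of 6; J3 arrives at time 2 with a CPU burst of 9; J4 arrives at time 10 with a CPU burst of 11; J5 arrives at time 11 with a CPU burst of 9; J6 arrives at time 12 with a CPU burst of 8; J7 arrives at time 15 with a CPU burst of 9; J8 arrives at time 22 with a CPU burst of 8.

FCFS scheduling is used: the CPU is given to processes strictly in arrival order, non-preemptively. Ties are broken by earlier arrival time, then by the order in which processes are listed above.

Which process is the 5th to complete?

J5

Schedule: | J1 0-7 | J2 7-13 | J3 13-22 | J4 22-33 | J5 33-42 | J6 42-50 | J7 50-59 | J8 59-67 |
Completion: J1=7  J2=13  J3=22  J4=33  J5=42  J6=50  J7=59  J8=67
Turnaround (C−A): J1=7  J2=11  J3=20  J4=23  J5=31  J6=38  J7=44  J8=45
Finish order: J1 → J2 → J3 → J4 → J5 → J6 → J7 → J8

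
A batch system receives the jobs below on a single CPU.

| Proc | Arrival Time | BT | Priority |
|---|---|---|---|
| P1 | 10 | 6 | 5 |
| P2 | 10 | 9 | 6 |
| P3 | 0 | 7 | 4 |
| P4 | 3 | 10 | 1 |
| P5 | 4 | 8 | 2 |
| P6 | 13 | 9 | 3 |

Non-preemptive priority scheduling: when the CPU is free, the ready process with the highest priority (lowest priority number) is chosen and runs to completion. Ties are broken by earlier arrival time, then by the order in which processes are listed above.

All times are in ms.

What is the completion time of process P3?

7

Schedule: | P3 0-7 | P4 7-17 | P5 17-25 | P6 25-34 | P1 34-40 | P2 40-49 |
Completion: P1=40  P2=49  P3=7  P4=17  P5=25  P6=34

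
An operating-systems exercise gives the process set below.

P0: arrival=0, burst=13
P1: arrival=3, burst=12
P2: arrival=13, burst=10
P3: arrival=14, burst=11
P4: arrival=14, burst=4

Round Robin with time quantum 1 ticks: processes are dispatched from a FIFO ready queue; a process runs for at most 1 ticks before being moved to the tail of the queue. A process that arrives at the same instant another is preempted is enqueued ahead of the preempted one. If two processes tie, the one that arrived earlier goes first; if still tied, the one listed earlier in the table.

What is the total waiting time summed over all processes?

114

Schedule: | P0 0-3 | P1 3-4 | P0 4-5 | P1 5-6 | P0 6-7 | P1 7-8 | P0 8-9 | P1 9-10 | P0 10-11 | P1 11-12 | P0 12-13 | P1 13-14 | P2 14-15 | P0 15-16 | P3 16-17 | P4 17-18 | P1 18-19 | P2 19-20 | P0 20-21 | P3 21-22 | P4 22-23 | P1 23-24 | P2 24-25 | P0 25-26 | P3 26-27 | P4 27-28 | P1 28-29 | P2 29-30 | P0 30-31 | P3 31-32 | P4 32-33 | P1 33-34 | P2 34-35 | P0 35-36 | P3 36-37 | P1 37-38 | P2 38-39 | P3 39-40 | P1 40-41 | P2 41-42 | P3 42-43 | P2 43-44 | P3 44-45 | P2 45-46 | P3 46-47 | P2 47-48 | P3 48-50 |
Completion: P0=36  P1=41  P2=48  P3=50  P4=33
Waiting = turnaround − burst: P0=23, P1=26, P2=25, P3=25, P4=15
Total waiting = 23 + 26 + 25 + 25 + 15 = 114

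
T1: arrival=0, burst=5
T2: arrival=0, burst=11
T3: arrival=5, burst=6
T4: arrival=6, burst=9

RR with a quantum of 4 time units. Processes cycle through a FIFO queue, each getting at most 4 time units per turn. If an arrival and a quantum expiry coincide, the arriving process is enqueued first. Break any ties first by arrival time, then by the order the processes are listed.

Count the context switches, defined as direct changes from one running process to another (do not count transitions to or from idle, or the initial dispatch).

9

Timeline: | T1 0-4 | T2 4-8 | T1 8-9 | T3 9-13 | T4 13-17 | T2 17-21 | T3 21-23 | T4 23-27 | T2 27-30 | T4 30-31 |
Completion: T1=9  T2=30  T3=23  T4=31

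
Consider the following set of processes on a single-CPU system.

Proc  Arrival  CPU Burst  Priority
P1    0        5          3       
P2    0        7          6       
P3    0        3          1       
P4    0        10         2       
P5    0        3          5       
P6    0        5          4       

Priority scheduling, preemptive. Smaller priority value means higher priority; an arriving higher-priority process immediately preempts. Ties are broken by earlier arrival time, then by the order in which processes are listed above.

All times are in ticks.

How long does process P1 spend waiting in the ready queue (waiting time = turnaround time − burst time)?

Timeline: | P3 0-3 | P4 3-13 | P1 13-18 | P6 18-23 | P5 23-26 | P2 26-33 |
Completion: P1=18  P2=33  P3=3  P4=13  P5=26  P6=23
Turnaround (C−A): P1=18  P2=33  P3=3  P4=13  P5=26  P6=23
Waiting(P1) = turnaround − burst = 18 − 5 = 13

13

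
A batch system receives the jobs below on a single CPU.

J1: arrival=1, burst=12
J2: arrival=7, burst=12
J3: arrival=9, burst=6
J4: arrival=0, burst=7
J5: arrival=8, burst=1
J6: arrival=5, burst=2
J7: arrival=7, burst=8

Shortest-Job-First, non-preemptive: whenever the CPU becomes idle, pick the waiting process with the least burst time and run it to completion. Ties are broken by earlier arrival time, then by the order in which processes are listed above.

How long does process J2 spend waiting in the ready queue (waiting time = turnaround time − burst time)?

29

Schedule: | J4 0-7 | J6 7-9 | J5 9-10 | J3 10-16 | J7 16-24 | J1 24-36 | J2 36-48 |
Completion: J1=36  J2=48  J3=16  J4=7  J5=10  J6=9  J7=24
Waiting(J2) = turnaround − burst = 41 − 12 = 29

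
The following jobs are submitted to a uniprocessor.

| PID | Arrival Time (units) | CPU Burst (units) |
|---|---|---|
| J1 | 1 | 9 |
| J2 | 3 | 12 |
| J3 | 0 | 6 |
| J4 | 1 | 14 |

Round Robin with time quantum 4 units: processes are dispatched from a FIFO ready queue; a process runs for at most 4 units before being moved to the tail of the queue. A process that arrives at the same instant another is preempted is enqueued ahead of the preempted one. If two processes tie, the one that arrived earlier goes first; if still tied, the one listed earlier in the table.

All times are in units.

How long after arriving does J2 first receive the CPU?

9

Schedule: | J3 0-4 | J1 4-8 | J4 8-12 | J2 12-16 | J3 16-18 | J1 18-22 | J4 22-26 | J2 26-30 | J1 30-31 | J4 31-35 | J2 35-39 | J4 39-41 |
Completion: J1=31  J2=39  J3=18  J4=41
Response(J2) = first start − arrival = 12 − 3 = 9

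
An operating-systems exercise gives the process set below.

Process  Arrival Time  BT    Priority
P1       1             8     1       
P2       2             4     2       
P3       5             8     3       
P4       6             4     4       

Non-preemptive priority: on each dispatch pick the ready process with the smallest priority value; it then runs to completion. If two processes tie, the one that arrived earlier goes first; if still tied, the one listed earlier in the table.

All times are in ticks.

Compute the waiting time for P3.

8

Gantt: | idle 0-1 | P1 1-9 | P2 9-13 | P3 13-21 | P4 21-25 |
Completion: P1=9  P2=13  P3=21  P4=25
Turnaround (C−A): P1=8  P2=11  P3=16  P4=19
Waiting(P3) = turnaround − burst = 16 − 8 = 8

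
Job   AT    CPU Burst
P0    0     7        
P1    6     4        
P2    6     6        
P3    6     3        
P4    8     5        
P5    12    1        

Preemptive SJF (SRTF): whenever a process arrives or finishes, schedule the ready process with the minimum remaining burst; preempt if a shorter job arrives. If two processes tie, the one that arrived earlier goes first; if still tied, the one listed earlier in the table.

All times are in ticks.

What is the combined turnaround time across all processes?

Timeline: | P0 0-7 | P3 7-10 | P1 10-12 | P5 12-13 | P1 13-15 | P4 15-20 | P2 20-26 |
Completion: P0=7  P1=15  P2=26  P3=10  P4=20  P5=13
Turnaround = completion − arrival: P0=7, P1=9, P2=20, P3=4, P4=12, P5=1
Total turnaround = 7 + 9 + 20 + 4 + 12 + 1 = 53

53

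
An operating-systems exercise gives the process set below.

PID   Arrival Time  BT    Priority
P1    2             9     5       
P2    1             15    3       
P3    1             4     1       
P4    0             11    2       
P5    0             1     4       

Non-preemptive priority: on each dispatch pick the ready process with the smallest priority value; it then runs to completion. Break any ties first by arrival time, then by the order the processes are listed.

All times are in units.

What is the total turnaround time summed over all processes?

123

Timeline: | P4 0-11 | P3 11-15 | P2 15-30 | P5 30-31 | P1 31-40 |
Completion: P1=40  P2=30  P3=15  P4=11  P5=31
Turnaround (C−A): P1=38  P2=29  P3=14  P4=11  P5=31
Turnaround = completion − arrival: P1=38, P2=29, P3=14, P4=11, P5=31
Total turnaround = 38 + 29 + 14 + 11 + 31 = 123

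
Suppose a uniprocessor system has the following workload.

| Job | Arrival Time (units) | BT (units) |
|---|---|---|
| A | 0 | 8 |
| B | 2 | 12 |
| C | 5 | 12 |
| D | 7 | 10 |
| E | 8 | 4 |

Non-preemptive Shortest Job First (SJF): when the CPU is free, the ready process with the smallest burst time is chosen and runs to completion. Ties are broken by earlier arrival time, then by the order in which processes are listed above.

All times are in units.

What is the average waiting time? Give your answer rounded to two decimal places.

10.80

Timeline: | A 0-8 | E 8-12 | D 12-22 | B 22-34 | C 34-46 |
Completion: A=8  B=34  C=46  D=22  E=12
Waiting times: A=0, B=20, C=29, D=5, E=0
Average waiting = (0+20+29+5+0) / 5 = 54/5 = 10.80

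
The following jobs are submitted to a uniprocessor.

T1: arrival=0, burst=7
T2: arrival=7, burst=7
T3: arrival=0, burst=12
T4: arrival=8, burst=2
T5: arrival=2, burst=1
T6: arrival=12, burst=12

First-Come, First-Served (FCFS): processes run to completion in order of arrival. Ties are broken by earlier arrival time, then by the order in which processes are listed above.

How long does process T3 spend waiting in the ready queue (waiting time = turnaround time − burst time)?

Gantt: | T1 0-7 | T3 7-19 | T5 19-20 | T2 20-27 | T4 27-29 | T6 29-41 |
Completion: T1=7  T2=27  T3=19  T4=29  T5=20  T6=41
Waiting(T3) = turnaround − burst = 19 − 12 = 7

7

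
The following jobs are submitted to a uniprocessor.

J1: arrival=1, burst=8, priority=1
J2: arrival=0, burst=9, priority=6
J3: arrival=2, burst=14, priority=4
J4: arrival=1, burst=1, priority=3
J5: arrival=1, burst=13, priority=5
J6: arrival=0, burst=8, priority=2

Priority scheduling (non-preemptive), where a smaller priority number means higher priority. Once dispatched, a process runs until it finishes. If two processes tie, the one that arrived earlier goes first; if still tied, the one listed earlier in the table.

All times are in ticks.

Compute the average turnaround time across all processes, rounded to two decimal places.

Timeline: | J6 0-8 | J1 8-16 | J4 16-17 | J3 17-31 | J5 31-44 | J2 44-53 |
Completion: J1=16  J2=53  J3=31  J4=17  J5=44  J6=8
Turnaround times: J1=15, J2=53, J3=29, J4=16, J5=43, J6=8
Average turnaround = (15+53+29+16+43+8) / 6 = 164/6 = 27.33

27.33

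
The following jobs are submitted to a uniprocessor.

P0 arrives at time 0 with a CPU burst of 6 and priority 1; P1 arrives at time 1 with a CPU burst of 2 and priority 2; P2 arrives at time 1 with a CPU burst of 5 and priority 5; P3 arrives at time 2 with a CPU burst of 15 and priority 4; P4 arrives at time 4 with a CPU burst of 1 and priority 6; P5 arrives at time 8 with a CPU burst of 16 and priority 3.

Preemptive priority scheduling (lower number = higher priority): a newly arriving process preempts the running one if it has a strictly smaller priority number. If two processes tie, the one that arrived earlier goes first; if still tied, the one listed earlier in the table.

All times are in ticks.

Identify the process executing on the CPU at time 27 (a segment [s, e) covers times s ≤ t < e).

P3

Schedule: | P0 0-6 | P1 6-8 | P5 8-24 | P3 24-39 | P2 39-44 | P4 44-45 |
Completion: P0=6  P1=8  P2=44  P3=39  P4=45  P5=24
Turnaround (C−A): P0=6  P1=7  P2=43  P3=37  P4=41  P5=16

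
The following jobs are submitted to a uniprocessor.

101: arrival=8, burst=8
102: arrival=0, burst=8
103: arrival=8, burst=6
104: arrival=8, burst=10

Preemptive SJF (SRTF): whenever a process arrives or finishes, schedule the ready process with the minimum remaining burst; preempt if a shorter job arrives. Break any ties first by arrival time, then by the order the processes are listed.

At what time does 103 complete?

Gantt: | 102 0-8 | 103 8-14 | 101 14-22 | 104 22-32 |
Completion: 101=22  102=8  103=14  104=32

14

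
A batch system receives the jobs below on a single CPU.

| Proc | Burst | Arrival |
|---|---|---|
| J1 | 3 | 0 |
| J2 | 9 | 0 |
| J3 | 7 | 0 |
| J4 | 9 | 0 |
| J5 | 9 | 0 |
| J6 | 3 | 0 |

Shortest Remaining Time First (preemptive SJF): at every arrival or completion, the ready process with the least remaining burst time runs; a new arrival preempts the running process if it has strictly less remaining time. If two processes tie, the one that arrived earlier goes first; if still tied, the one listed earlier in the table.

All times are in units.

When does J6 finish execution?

Timeline: | J1 0-3 | J6 3-6 | J3 6-13 | J2 13-22 | J4 22-31 | J5 31-40 |
Completion: J1=3  J2=22  J3=13  J4=31  J5=40  J6=6
Turnaround (C−A): J1=3  J2=22  J3=13  J4=31  J5=40  J6=6

6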